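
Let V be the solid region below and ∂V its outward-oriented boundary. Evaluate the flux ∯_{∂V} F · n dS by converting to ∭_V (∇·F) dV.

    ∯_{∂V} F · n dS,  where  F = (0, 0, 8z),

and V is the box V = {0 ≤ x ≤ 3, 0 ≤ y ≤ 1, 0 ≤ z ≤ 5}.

By the divergence theorem,

    ∯_{∂V} F · n dS = ∭_V (∇ · F) dV.

Compute the divergence:
    ∇ · F = ∂F_x/∂x + ∂F_y/∂y + ∂F_z/∂z = 0 + 0 + 8 = 8.

V is a rectangular box, so dV = dx dy dz with 0 ≤ x ≤ 3, 0 ≤ y ≤ 1, 0 ≤ z ≤ 5.

Integrate (8) over V as an iterated integral:

    ∭_V (∇·F) dV = ∫_0^{3} ∫_0^{1} ∫_0^{5} (8) dz dy dx.

Inner (z from 0 to 5): 40.
Middle (y from 0 to 1): 40.
Outer (x from 0 to 3): 120.

Therefore ∯_{∂V} F · n dS = 120.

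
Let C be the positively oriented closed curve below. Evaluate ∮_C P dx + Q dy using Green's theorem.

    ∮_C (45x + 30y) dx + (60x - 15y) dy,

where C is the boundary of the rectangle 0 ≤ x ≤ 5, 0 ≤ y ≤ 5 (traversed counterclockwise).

Green's theorem converts the closed line integral into a double integral over the enclosed region D:

    ∮_C P dx + Q dy = ∬_D (∂Q/∂x - ∂P/∂y) dA.

Here P = 45x + 30y, Q = 60x - 15y, so

    ∂Q/∂x = 60,    ∂P/∂y = 30,
    ∂Q/∂x - ∂P/∂y = 30.

D is the region 0 ≤ x ≤ 5, 0 ≤ y ≤ 5. Evaluating the double integral:

    ∬_D (30) dA = ∫_0^{5} ∫_0^{5} (30) dy dx.

Inner (y from 0 to 5): 150.
Outer (x from 0 to 5): 750.

Therefore ∮_C P dx + Q dy = 750.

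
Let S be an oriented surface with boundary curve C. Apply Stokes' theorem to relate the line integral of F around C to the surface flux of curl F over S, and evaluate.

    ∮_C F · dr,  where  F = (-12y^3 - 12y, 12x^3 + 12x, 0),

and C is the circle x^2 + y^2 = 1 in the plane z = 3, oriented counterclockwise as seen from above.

Let S be the flat disk x^2 + y^2 ≤ 1 in the plane z = 3, with upward unit normal n̂ = ẑ. By Stokes' theorem,

    ∮_C F · dr = ∬_S (∇ × F) · n̂ dS = ∬_D (curl F)_z dA,

where D is the disk x^2 + y^2 ≤ 1.

Compute the curl of F = (-12y^3 - 12y, 12x^3 + 12x, 0):
    (∇ × F)_x = ∂F_z/∂y - ∂F_y/∂z = 0,
    (∇ × F)_y = ∂F_x/∂z - ∂F_z/∂x = 0,
    (∇ × F)_z = ∂F_y/∂x - ∂F_x/∂y = 36x^2 + 36y^2 + 24.

On z = 3, (curl F)_z = 36x^2 + 36y^2 + 24.

Convert to polar (x = r cos θ, y = r sin θ, dA = r dr dθ); the integrand becomes 36r^2 + 24, so

    ∬_D (curl F)_z dA = ∫_0^{2π} ∫_0^{1} (36r^2 + 24) · r dr dθ.

Inner (r from 0 to 1): 21.
Outer (θ from 0 to 2π): 42π.

Therefore ∮_C F · dr = 42π.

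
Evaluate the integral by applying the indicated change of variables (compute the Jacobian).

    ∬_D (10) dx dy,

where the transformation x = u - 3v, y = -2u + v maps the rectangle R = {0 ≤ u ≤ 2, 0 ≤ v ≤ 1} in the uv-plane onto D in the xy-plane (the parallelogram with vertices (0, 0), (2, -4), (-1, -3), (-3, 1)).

Compute the Jacobian determinant of (x, y) with respect to (u, v):

    ∂(x,y)/∂(u,v) = | 1  -3 | = (1)(1) - (-3)(-2) = -5.
                   | -2  1 |

Its absolute value is |J| = 5 (the area scaling factor).

Substituting x = u - 3v, y = -2u + v into the integrand,

    10 → 10,

so the integral becomes

    ∬_R (10) · |J| du dv = ∫_0^2 ∫_0^1 (50) dv du.

Inner (v): 50.
Outer (u): 100.

Therefore ∬_D (10) dx dy = 100.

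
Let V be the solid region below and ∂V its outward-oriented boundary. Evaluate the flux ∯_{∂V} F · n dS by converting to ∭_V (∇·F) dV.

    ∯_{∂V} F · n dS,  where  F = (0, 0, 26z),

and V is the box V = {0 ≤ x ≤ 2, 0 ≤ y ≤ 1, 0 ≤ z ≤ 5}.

By the divergence theorem,

    ∯_{∂V} F · n dS = ∭_V (∇ · F) dV.

Compute the divergence:
    ∇ · F = ∂F_x/∂x + ∂F_y/∂y + ∂F_z/∂z = 0 + 0 + 26 = 26.

V is a rectangular box, so dV = dx dy dz with 0 ≤ x ≤ 2, 0 ≤ y ≤ 1, 0 ≤ z ≤ 5.

Integrate (26) over V as an iterated integral:

    ∭_V (∇·F) dV = ∫_0^{2} ∫_0^{1} ∫_0^{5} (26) dz dy dx.

Inner (z from 0 to 5): 130.
Middle (y from 0 to 1): 130.
Outer (x from 0 to 2): 260.

Therefore ∯_{∂V} F · n dS = 260.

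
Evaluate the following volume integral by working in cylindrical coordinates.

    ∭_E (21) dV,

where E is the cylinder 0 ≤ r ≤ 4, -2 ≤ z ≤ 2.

In cylindrical coordinates, x = r cos(θ), y = r sin(θ), z = z, and dV = r dr dθ dz.

The integrand becomes 21, so

    ∭_E (21) dV = ∫_{0}^{2π} ∫_{0}^{4} ∫_{-2}^{2} (21) · r dz dr dθ.

Inner (z): 84r.
Middle (r from 0 to 4): 672.
Outer (θ): 1344π.

Therefore the triple integral equals 1344π.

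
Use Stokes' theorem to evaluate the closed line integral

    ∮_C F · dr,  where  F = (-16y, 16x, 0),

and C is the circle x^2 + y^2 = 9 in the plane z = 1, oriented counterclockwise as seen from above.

Let S be the flat disk x^2 + y^2 ≤ 9 in the plane z = 1, with upward unit normal n̂ = ẑ. By Stokes' theorem,

    ∮_C F · dr = ∬_S (∇ × F) · n̂ dS = ∬_D (curl F)_z dA,

where D is the disk x^2 + y^2 ≤ 9.

Compute the curl of F = (-16y, 16x, 0):
    (∇ × F)_x = ∂F_z/∂y - ∂F_y/∂z = 0,
    (∇ × F)_y = ∂F_x/∂z - ∂F_z/∂x = 0,
    (∇ × F)_z = ∂F_y/∂x - ∂F_x/∂y = 32.

On z = 1, (curl F)_z = 32.

Convert to polar (x = r cos θ, y = r sin θ, dA = r dr dθ); the integrand becomes 32, so

    ∬_D (curl F)_z dA = ∫_0^{2π} ∫_0^{3} (32) · r dr dθ.

Inner (r from 0 to 3): 144.
Outer (θ from 0 to 2π): 288π.

Therefore ∮_C F · dr = 288π.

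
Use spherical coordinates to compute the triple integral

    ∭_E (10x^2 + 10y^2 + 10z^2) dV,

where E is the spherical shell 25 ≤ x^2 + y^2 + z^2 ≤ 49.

In spherical coordinates, x = ρ sin(φ) cos(θ), y = ρ sin(φ) sin(θ), z = ρ cos(φ), and dV = ρ^2 sin(φ) dρ dφ dθ.

The integrand becomes 10ρ^2, so

    ∭_E (10x^2 + 10y^2 + 10z^2) dV = ∫_{0}^{2π} ∫_{0}^{π} ∫_{5}^{7} (10ρ^2) · ρ^2 sin(φ) dρ dφ dθ.

Inner (ρ): 27364sin(φ).
Middle (φ): 54728.
Outer (θ): 109456π.

Therefore the triple integral equals 109456π.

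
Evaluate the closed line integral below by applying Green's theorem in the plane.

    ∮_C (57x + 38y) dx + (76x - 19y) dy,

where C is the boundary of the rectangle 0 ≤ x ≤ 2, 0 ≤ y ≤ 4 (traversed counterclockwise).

Green's theorem converts the closed line integral into a double integral over the enclosed region D:

    ∮_C P dx + Q dy = ∬_D (∂Q/∂x - ∂P/∂y) dA.

Here P = 57x + 38y, Q = 76x - 19y, so

    ∂Q/∂x = 76,    ∂P/∂y = 38,
    ∂Q/∂x - ∂P/∂y = 38.

D is the region 0 ≤ x ≤ 2, 0 ≤ y ≤ 4. Evaluating the double integral:

    ∬_D (38) dA = ∫_0^{2} ∫_0^{4} (38) dy dx.

Inner (y from 0 to 4): 152.
Outer (x from 0 to 2): 304.

Therefore ∮_C P dx + Q dy = 304.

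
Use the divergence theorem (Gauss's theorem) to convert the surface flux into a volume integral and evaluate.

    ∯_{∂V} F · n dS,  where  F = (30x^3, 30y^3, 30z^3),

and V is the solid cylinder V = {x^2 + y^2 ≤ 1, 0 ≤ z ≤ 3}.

By the divergence theorem,

    ∯_{∂V} F · n dS = ∭_V (∇ · F) dV.

Compute the divergence:
    ∇ · F = ∂F_x/∂x + ∂F_y/∂y + ∂F_z/∂z = 90x^2 + 90y^2 + 90z^2.

In cylindrical coordinates, x = r cos(θ), y = r sin(θ), z = z, dV = r dr dθ dz, with 0 ≤ r ≤ 1, 0 ≤ θ ≤ 2π, 0 ≤ z ≤ 3.

The integrand, after substitution and multiplying by the volume element, becomes (90r^2 + 90z^2) · r, so

    ∭_V (∇·F) dV = ∫_0^{2π} ∫_0^{1} ∫_0^{3} (90r^2 + 90z^2) · r dz dr dθ.

Inner (z from 0 to 3): 270r (r^2 + 3).
Middle (r from 0 to 1): 945/2.
Outer (θ from 0 to 2π): 945π.

Therefore ∯_{∂V} F · n dS = 945π.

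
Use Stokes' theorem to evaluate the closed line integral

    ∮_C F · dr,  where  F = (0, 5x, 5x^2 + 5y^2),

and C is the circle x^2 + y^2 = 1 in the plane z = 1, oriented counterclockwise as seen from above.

Let S be the flat disk x^2 + y^2 ≤ 1 in the plane z = 1, with upward unit normal n̂ = ẑ. By Stokes' theorem,

    ∮_C F · dr = ∬_S (∇ × F) · n̂ dS = ∬_D (curl F)_z dA,

where D is the disk x^2 + y^2 ≤ 1.

Compute the curl of F = (0, 5x, 5x^2 + 5y^2):
    (∇ × F)_x = ∂F_z/∂y - ∂F_y/∂z = 10y,
    (∇ × F)_y = ∂F_x/∂z - ∂F_z/∂x = -10x,
    (∇ × F)_z = ∂F_y/∂x - ∂F_x/∂y = 5.

On z = 1, (curl F)_z = 5.

Convert to polar (x = r cos θ, y = r sin θ, dA = r dr dθ); the integrand becomes 5, so

    ∬_D (curl F)_z dA = ∫_0^{2π} ∫_0^{1} (5) · r dr dθ.

Inner (r from 0 to 1): 5/2.
Outer (θ from 0 to 2π): 5π.

Therefore ∮_C F · dr = 5π.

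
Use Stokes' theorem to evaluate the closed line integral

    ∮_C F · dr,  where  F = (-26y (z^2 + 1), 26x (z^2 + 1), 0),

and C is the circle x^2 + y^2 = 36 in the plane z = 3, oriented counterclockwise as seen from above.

Let S be the flat disk x^2 + y^2 ≤ 36 in the plane z = 3, with upward unit normal n̂ = ẑ. By Stokes' theorem,

    ∮_C F · dr = ∬_S (∇ × F) · n̂ dS = ∬_D (curl F)_z dA,

where D is the disk x^2 + y^2 ≤ 36.

Compute the curl of F = (-26y (z^2 + 1), 26x (z^2 + 1), 0):
    (∇ × F)_x = ∂F_z/∂y - ∂F_y/∂z = -52x z,
    (∇ × F)_y = ∂F_x/∂z - ∂F_z/∂x = -52y z,
    (∇ × F)_z = ∂F_y/∂x - ∂F_x/∂y = 52z^2 + 52.

On z = 3, (curl F)_z = 520.

Convert to polar (x = r cos θ, y = r sin θ, dA = r dr dθ); the integrand becomes 520, so

    ∬_D (curl F)_z dA = ∫_0^{2π} ∫_0^{6} (520) · r dr dθ.

Inner (r from 0 to 6): 9360.
Outer (θ from 0 to 2π): 18720π.

Therefore ∮_C F · dr = 18720π.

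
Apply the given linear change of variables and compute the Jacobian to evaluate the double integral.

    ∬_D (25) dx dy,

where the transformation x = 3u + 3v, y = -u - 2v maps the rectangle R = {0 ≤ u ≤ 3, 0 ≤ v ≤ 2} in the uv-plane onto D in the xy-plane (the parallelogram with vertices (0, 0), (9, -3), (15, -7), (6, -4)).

Compute the Jacobian determinant of (x, y) with respect to (u, v):

    ∂(x,y)/∂(u,v) = | 3  3 | = (3)(-2) - (3)(-1) = -3.
                   | -1  -2 |

Its absolute value is |J| = 3 (the area scaling factor).

Substituting x = 3u + 3v, y = -u - 2v into the integrand,

    25 → 25,

so the integral becomes

    ∬_R (25) · |J| du dv = ∫_0^3 ∫_0^2 (75) dv du.

Inner (v): 150.
Outer (u): 450.

Therefore ∬_D (25) dx dy = 450.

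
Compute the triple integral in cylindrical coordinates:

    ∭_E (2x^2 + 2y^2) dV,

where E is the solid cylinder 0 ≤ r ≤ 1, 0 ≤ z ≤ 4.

In cylindrical coordinates, x = r cos(θ), y = r sin(θ), z = z, and dV = r dr dθ dz.

The integrand becomes 2r^2, so

    ∭_E (2x^2 + 2y^2) dV = ∫_{0}^{2π} ∫_{0}^{1} ∫_{0}^{4} (2r^2) · r dz dr dθ.

Inner (z): 8r^3.
Middle (r from 0 to 1): 2.
Outer (θ): 4π.

Therefore the triple integral equals 4π.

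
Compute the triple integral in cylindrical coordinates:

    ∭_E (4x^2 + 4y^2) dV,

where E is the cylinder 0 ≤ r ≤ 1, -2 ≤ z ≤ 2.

In cylindrical coordinates, x = r cos(θ), y = r sin(θ), z = z, and dV = r dr dθ dz.

The integrand becomes 4r^2, so

    ∭_E (4x^2 + 4y^2) dV = ∫_{0}^{2π} ∫_{0}^{1} ∫_{-2}^{2} (4r^2) · r dz dr dθ.

Inner (z): 16r^3.
Middle (r from 0 to 1): 4.
Outer (θ): 8π.

Therefore the triple integral equals 8π.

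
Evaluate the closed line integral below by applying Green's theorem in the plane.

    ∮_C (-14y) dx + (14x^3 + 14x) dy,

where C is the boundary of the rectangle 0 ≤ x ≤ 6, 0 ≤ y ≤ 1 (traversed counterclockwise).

Green's theorem converts the closed line integral into a double integral over the enclosed region D:

    ∮_C P dx + Q dy = ∬_D (∂Q/∂x - ∂P/∂y) dA.

Here P = -14y, Q = 14x^3 + 14x, so

    ∂Q/∂x = 42x^2 + 14,    ∂P/∂y = -14,
    ∂Q/∂x - ∂P/∂y = 42x^2 + 28.

D is the region 0 ≤ x ≤ 6, 0 ≤ y ≤ 1. Evaluating the double integral:

    ∬_D (42x^2 + 28) dA = ∫_0^{6} ∫_0^{1} (42x^2 + 28) dy dx.

Inner (y from 0 to 1): 42x^2 + 28.
Outer (x from 0 to 6): 3192.

Therefore ∮_C P dx + Q dy = 3192.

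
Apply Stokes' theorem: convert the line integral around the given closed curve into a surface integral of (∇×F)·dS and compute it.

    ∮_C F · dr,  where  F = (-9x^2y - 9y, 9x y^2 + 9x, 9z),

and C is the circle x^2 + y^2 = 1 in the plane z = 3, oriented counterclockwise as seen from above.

Let S be the flat disk x^2 + y^2 ≤ 1 in the plane z = 3, with upward unit normal n̂ = ẑ. By Stokes' theorem,

    ∮_C F · dr = ∬_S (∇ × F) · n̂ dS = ∬_D (curl F)_z dA,

where D is the disk x^2 + y^2 ≤ 1.

Compute the curl of F = (-9x^2y - 9y, 9x y^2 + 9x, 9z):
    (∇ × F)_x = ∂F_z/∂y - ∂F_y/∂z = 0,
    (∇ × F)_y = ∂F_x/∂z - ∂F_z/∂x = 0,
    (∇ × F)_z = ∂F_y/∂x - ∂F_x/∂y = 9x^2 + 9y^2 + 18.

On z = 3, (curl F)_z = 9x^2 + 9y^2 + 18.

Convert to polar (x = r cos θ, y = r sin θ, dA = r dr dθ); the integrand becomes 9r^2 + 18, so

    ∬_D (curl F)_z dA = ∫_0^{2π} ∫_0^{1} (9r^2 + 18) · r dr dθ.

Inner (r from 0 to 1): 45/4.
Outer (θ from 0 to 2π): 45π/2.

Therefore ∮_C F · dr = 45π/2.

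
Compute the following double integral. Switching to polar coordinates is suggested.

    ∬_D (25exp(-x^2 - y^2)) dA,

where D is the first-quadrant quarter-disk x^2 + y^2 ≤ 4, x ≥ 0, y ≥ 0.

The region D is 0 ≤ r ≤ 2, 0 ≤ θ ≤ π/2 in polar coordinates, where x = r cos(θ), y = r sin(θ), and dA = r dr dθ.

Under the substitution, the integrand becomes 25exp(-r^2), so

    ∬_D (25exp(-x^2 - y^2)) dA = ∫_{0}^{π/2} ∫_{0}^{2} (25exp(-r^2)) · r dr dθ.

Inner integral (in r): ∫_{0}^{2} (25exp(-r^2)) · r dr = 25/2 - 25exp(-4)/2.

Outer integral (in θ): ∫_{0}^{π/2} (25/2 - 25exp(-4)/2) dθ = -25π (1 - exp(4))exp(-4)/4.

Therefore ∬_D (25exp(-x^2 - y^2)) dA = -25π (1 - exp(4))exp(-4)/4.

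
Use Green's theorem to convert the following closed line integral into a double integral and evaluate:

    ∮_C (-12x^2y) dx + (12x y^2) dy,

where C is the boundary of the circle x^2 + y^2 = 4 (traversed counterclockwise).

Green's theorem converts the closed line integral into a double integral over the enclosed region D:

    ∮_C P dx + Q dy = ∬_D (∂Q/∂x - ∂P/∂y) dA.

Here P = -12x^2y, Q = 12x y^2, so

    ∂Q/∂x = 12y^2,    ∂P/∂y = -12x^2,
    ∂Q/∂x - ∂P/∂y = 12x^2 + 12y^2.

D is the region x^2 + y^2 ≤ 4. Evaluating the double integral:

In polar coordinates (x = r cos θ, y = r sin θ, dA = r dr dθ) the integrand becomes 12r^2, so

    ∬_D (12x^2 + 12y^2) dA = ∫_0^{2π} ∫_0^{2} (12r^2) · r dr dθ.

Inner (r from 0 to 2): 48.
Outer (θ from 0 to 2π): 96π.

Therefore ∮_C P dx + Q dy = 96π.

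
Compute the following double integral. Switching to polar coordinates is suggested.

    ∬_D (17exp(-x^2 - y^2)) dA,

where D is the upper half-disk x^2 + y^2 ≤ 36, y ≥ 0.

The region D is 0 ≤ r ≤ 6, 0 ≤ θ ≤ π in polar coordinates, where x = r cos(θ), y = r sin(θ), and dA = r dr dθ.

Under the substitution, the integrand becomes 17exp(-r^2), so

    ∬_D (17exp(-x^2 - y^2)) dA = ∫_{0}^{π} ∫_{0}^{6} (17exp(-r^2)) · r dr dθ.

Inner integral (in r): ∫_{0}^{6} (17exp(-r^2)) · r dr = 17/2 - 17exp(-36)/2.

Outer integral (in θ): ∫_{0}^{π} (17/2 - 17exp(-36)/2) dθ = -17π (1 - exp(36))exp(-36)/2.

Therefore ∬_D (17exp(-x^2 - y^2)) dA = -17π (1 - exp(36))exp(-36)/2.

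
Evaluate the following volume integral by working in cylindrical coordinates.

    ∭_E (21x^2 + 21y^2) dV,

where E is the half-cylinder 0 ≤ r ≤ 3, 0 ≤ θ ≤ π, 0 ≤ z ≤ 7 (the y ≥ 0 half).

In cylindrical coordinates, x = r cos(θ), y = r sin(θ), z = z, and dV = r dr dθ dz.

The integrand becomes 21r^2, so

    ∭_E (21x^2 + 21y^2) dV = ∫_{0}^{π} ∫_{0}^{3} ∫_{0}^{7} (21r^2) · r dz dr dθ.

Inner (z): 147r^3.
Middle (r from 0 to 3): 11907/4.
Outer (θ): 11907π/4.

Therefore the triple integral equals 11907π/4.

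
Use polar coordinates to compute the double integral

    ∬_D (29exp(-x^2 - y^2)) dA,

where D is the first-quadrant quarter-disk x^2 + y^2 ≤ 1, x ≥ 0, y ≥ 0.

The region D is 0 ≤ r ≤ 1, 0 ≤ θ ≤ π/2 in polar coordinates, where x = r cos(θ), y = r sin(θ), and dA = r dr dθ.

Under the substitution, the integrand becomes 29exp(-r^2), so

    ∬_D (29exp(-x^2 - y^2)) dA = ∫_{0}^{π/2} ∫_{0}^{1} (29exp(-r^2)) · r dr dθ.

Inner integral (in r): ∫_{0}^{1} (29exp(-r^2)) · r dr = 29/2 - 29exp(-1)/2.

Outer integral (in θ): ∫_{0}^{π/2} (29/2 - 29exp(-1)/2) dθ = -29π (1 - e)exp(-1)/4.

Therefore ∬_D (29exp(-x^2 - y^2)) dA = -29π (1 - e)exp(-1)/4.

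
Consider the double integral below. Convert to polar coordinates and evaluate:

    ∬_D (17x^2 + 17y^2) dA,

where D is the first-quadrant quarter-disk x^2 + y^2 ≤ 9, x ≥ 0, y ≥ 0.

The region D is 0 ≤ r ≤ 3, 0 ≤ θ ≤ π/2 in polar coordinates, where x = r cos(θ), y = r sin(θ), and dA = r dr dθ.

Under the substitution, the integrand becomes 17r^2, so

    ∬_D (17x^2 + 17y^2) dA = ∫_{0}^{π/2} ∫_{0}^{3} (17r^2) · r dr dθ.

Inner integral (in r): ∫_{0}^{3} (17r^2) · r dr = 1377/4.

Outer integral (in θ): ∫_{0}^{π/2} (1377/4) dθ = 1377π/8.

Therefore ∬_D (17x^2 + 17y^2) dA = 1377π/8.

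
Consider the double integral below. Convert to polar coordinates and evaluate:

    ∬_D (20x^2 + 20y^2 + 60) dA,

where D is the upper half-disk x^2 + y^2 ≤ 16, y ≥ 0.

The region D is 0 ≤ r ≤ 4, 0 ≤ θ ≤ π in polar coordinates, where x = r cos(θ), y = r sin(θ), and dA = r dr dθ.

Under the substitution, the integrand becomes 20r^2 + 60, so

    ∬_D (20x^2 + 20y^2 + 60) dA = ∫_{0}^{π} ∫_{0}^{4} (20r^2 + 60) · r dr dθ.

Inner integral (in r): ∫_{0}^{4} (20r^2 + 60) · r dr = 1760.

Outer integral (in θ): ∫_{0}^{π} (1760) dθ = 1760π.

Therefore ∬_D (20x^2 + 20y^2 + 60) dA = 1760π.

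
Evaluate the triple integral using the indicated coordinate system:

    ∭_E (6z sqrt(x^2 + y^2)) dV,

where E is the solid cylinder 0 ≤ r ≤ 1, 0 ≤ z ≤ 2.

In cylindrical coordinates, x = r cos(θ), y = r sin(θ), z = z, and dV = r dr dθ dz.

The integrand becomes 6r z, so

    ∭_E (6z sqrt(x^2 + y^2)) dV = ∫_{0}^{2π} ∫_{0}^{1} ∫_{0}^{2} (6r z) · r dz dr dθ.

Inner (z): 12r^2.
Middle (r from 0 to 1): 4.
Outer (θ): 8π.

Therefore the triple integral equals 8π.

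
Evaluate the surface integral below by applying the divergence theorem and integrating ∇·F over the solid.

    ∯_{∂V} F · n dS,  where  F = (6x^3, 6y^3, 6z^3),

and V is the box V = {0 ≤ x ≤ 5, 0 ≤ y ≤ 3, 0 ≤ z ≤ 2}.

By the divergence theorem,

    ∯_{∂V} F · n dS = ∭_V (∇ · F) dV.

Compute the divergence:
    ∇ · F = ∂F_x/∂x + ∂F_y/∂y + ∂F_z/∂z = 18x^2 + 18y^2 + 18z^2.

V is a rectangular box, so dV = dx dy dz with 0 ≤ x ≤ 5, 0 ≤ y ≤ 3, 0 ≤ z ≤ 2.

Integrate (18x^2 + 18y^2 + 18z^2) over V as an iterated integral:

    ∭_V (∇·F) dV = ∫_0^{5} ∫_0^{3} ∫_0^{2} (18x^2 + 18y^2 + 18z^2) dz dy dx.

Inner (z from 0 to 2): 36x^2 + 36y^2 + 48.
Middle (y from 0 to 3): 108x^2 + 468.
Outer (x from 0 to 5): 6840.

Therefore ∯_{∂V} F · n dS = 6840.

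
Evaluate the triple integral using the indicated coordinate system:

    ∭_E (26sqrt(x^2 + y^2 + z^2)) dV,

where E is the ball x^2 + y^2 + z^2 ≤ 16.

In spherical coordinates, x = ρ sin(φ) cos(θ), y = ρ sin(φ) sin(θ), z = ρ cos(φ), and dV = ρ^2 sin(φ) dρ dφ dθ.

The integrand becomes 26ρ, so

    ∭_E (26sqrt(x^2 + y^2 + z^2)) dV = ∫_{0}^{2π} ∫_{0}^{π} ∫_{0}^{4} (26ρ) · ρ^2 sin(φ) dρ dφ dθ.

Inner (ρ): 1664sin(φ).
Middle (φ): 3328.
Outer (θ): 6656π.

Therefore the triple integral equals 6656π.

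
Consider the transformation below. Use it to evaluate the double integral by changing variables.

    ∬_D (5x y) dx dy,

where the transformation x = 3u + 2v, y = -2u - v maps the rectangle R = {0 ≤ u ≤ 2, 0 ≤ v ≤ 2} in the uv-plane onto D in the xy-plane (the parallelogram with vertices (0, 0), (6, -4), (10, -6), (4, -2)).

Compute the Jacobian determinant of (x, y) with respect to (u, v):

    ∂(x,y)/∂(u,v) = | 3  2 | = (3)(-1) - (2)(-2) = 1.
                   | -2  -1 |

Its absolute value is |J| = 1 (the area scaling factor).

Substituting x = 3u + 2v, y = -2u - v into the integrand,

    5x y → -30u^2 - 35u v - 10v^2,

so the integral becomes

    ∬_R (-30u^2 - 35u v - 10v^2) · |J| du dv = ∫_0^2 ∫_0^2 (-30u^2 - 35u v - 10v^2) dv du.

Inner (v): -60u^2 - 70u - 80/3.
Outer (u): -1060/3.

Therefore ∬_D (5x y) dx dy = -1060/3.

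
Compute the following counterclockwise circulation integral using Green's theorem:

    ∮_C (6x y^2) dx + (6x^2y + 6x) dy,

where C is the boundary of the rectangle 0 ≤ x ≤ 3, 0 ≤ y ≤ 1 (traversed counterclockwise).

Green's theorem converts the closed line integral into a double integral over the enclosed region D:

    ∮_C P dx + Q dy = ∬_D (∂Q/∂x - ∂P/∂y) dA.

Here P = 6x y^2, Q = 6x^2y + 6x, so

    ∂Q/∂x = 12x y + 6,    ∂P/∂y = 12x y,
    ∂Q/∂x - ∂P/∂y = 6.

D is the region 0 ≤ x ≤ 3, 0 ≤ y ≤ 1. Evaluating the double integral:

    ∬_D (6) dA = ∫_0^{3} ∫_0^{1} (6) dy dx.

Inner (y from 0 to 1): 6.
Outer (x from 0 to 3): 18.

Therefore ∮_C P dx + Q dy = 18.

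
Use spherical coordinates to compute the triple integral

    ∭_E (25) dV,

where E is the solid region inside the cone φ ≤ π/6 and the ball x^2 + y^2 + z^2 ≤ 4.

In spherical coordinates, x = ρ sin(φ) cos(θ), y = ρ sin(φ) sin(θ), z = ρ cos(φ), and dV = ρ^2 sin(φ) dρ dφ dθ.

The integrand becomes 25, so

    ∭_E (25) dV = ∫_{0}^{2π} ∫_{0}^{π/6} ∫_{0}^{2} (25) · ρ^2 sin(φ) dρ dφ dθ.

Inner (ρ): 200sin(φ)/3.
Middle (φ): 200/3 - 100sqrt(3)/3.
Outer (θ): 200π (2 - sqrt(3))/3.

Therefore the triple integral equals 200π (2 - sqrt(3))/3.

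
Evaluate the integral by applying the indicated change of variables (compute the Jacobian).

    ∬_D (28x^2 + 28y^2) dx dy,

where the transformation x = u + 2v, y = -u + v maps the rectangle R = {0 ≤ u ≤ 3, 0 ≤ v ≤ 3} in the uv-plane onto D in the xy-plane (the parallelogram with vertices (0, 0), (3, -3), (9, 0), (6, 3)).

Compute the Jacobian determinant of (x, y) with respect to (u, v):

    ∂(x,y)/∂(u,v) = | 1  2 | = (1)(1) - (2)(-1) = 3.
                   | -1  1 |

Its absolute value is |J| = 3 (the area scaling factor).

Substituting x = u + 2v, y = -u + v into the integrand,

    28x^2 + 28y^2 → 56u^2 + 56u v + 140v^2,

so the integral becomes

    ∬_R (56u^2 + 56u v + 140v^2) · |J| du dv = ∫_0^3 ∫_0^3 (168u^2 + 168u v + 420v^2) dv du.

Inner (v): 504u^2 + 756u + 3780.
Outer (u): 19278.

Therefore ∬_D (28x^2 + 28y^2) dx dy = 19278.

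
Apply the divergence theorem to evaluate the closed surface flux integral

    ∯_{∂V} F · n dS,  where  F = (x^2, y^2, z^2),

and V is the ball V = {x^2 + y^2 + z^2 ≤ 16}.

By the divergence theorem,

    ∯_{∂V} F · n dS = ∭_V (∇ · F) dV.

Compute the divergence:
    ∇ · F = ∂F_x/∂x + ∂F_y/∂y + ∂F_z/∂z = 2x + 2y + 2z.

In spherical coordinates, x = ρ sin(φ) cos(θ), y = ρ sin(φ) sin(θ), z = ρ cos(φ), dV = ρ^2 sin(φ) dρ dφ dθ, with 0 ≤ ρ ≤ 4, 0 ≤ φ ≤ π, 0 ≤ θ ≤ 2π.

The integrand, after substitution and multiplying by the volume element, becomes (2ρ (sqrt(2)sin(φ)sin(θ + π/4) + cos(φ))) · ρ^2 sin(φ), so

    ∭_V (∇·F) dV = ∫_0^{2π} ∫_0^{π} ∫_0^{4} (2ρ (sqrt(2)sin(φ)sin(θ + π/4) + cos(φ))) · ρ^2 sin(φ) dρ dφ dθ.

Inner (ρ from 0 to 4): 128(sqrt(2)sin(φ)sin(θ + π/4) + cos(φ))sin(φ).
Middle (φ from 0 to π): 64sqrt(2)π sin(θ + π/4).
Outer (θ from 0 to 2π): 0.

Therefore ∯_{∂V} F · n dS = 0.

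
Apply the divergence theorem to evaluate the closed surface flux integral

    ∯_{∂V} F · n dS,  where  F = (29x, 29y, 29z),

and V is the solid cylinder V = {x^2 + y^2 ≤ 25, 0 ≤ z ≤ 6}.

By the divergence theorem,

    ∯_{∂V} F · n dS = ∭_V (∇ · F) dV.

Compute the divergence:
    ∇ · F = ∂F_x/∂x + ∂F_y/∂y + ∂F_z/∂z = 29 + 29 + 29 = 87.

In cylindrical coordinates, x = r cos(θ), y = r sin(θ), z = z, dV = r dr dθ dz, with 0 ≤ r ≤ 5, 0 ≤ θ ≤ 2π, 0 ≤ z ≤ 6.

The integrand, after substitution and multiplying by the volume element, becomes (87) · r, so

    ∭_V (∇·F) dV = ∫_0^{2π} ∫_0^{5} ∫_0^{6} (87) · r dz dr dθ.

Inner (z from 0 to 6): 522r.
Middle (r from 0 to 5): 6525.
Outer (θ from 0 to 2π): 13050π.

Therefore ∯_{∂V} F · n dS = 13050π.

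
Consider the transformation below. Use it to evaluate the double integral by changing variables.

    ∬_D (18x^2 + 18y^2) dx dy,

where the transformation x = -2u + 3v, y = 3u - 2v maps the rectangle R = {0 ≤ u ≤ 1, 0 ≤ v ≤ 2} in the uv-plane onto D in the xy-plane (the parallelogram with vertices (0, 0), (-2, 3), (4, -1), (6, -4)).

Compute the Jacobian determinant of (x, y) with respect to (u, v):

    ∂(x,y)/∂(u,v) = | -2  3 | = (-2)(-2) - (3)(3) = -5.
                   | 3  -2 |

Its absolute value is |J| = 5 (the area scaling factor).

Substituting x = -2u + 3v, y = 3u - 2v into the integrand,

    18x^2 + 18y^2 → 234u^2 - 432u v + 234v^2,

so the integral becomes

    ∬_R (234u^2 - 432u v + 234v^2) · |J| du dv = ∫_0^1 ∫_0^2 (1170u^2 - 2160u v + 1170v^2) dv du.

Inner (v): 2340u^2 - 4320u + 3120.
Outer (u): 1740.

Therefore ∬_D (18x^2 + 18y^2) dx dy = 1740.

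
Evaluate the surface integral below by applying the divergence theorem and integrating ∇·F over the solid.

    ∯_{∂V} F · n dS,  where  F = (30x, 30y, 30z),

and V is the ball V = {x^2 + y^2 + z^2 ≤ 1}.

By the divergence theorem,

    ∯_{∂V} F · n dS = ∭_V (∇ · F) dV.

Compute the divergence:
    ∇ · F = ∂F_x/∂x + ∂F_y/∂y + ∂F_z/∂z = 30 + 30 + 30 = 90.

In spherical coordinates, x = ρ sin(φ) cos(θ), y = ρ sin(φ) sin(θ), z = ρ cos(φ), dV = ρ^2 sin(φ) dρ dφ dθ, with 0 ≤ ρ ≤ 1, 0 ≤ φ ≤ π, 0 ≤ θ ≤ 2π.

The integrand, after substitution and multiplying by the volume element, becomes (90) · ρ^2 sin(φ), so

    ∭_V (∇·F) dV = ∫_0^{2π} ∫_0^{π} ∫_0^{1} (90) · ρ^2 sin(φ) dρ dφ dθ.

Inner (ρ from 0 to 1): 30sin(φ).
Middle (φ from 0 to π): 60.
Outer (θ from 0 to 2π): 120π.

Therefore ∯_{∂V} F · n dS = 120π.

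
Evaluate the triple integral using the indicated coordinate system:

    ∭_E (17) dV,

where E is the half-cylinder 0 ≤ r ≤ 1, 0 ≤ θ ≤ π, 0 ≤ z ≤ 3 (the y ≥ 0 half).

In cylindrical coordinates, x = r cos(θ), y = r sin(θ), z = z, and dV = r dr dθ dz.

The integrand becomes 17, so

    ∭_E (17) dV = ∫_{0}^{π} ∫_{0}^{1} ∫_{0}^{3} (17) · r dz dr dθ.

Inner (z): 51r.
Middle (r from 0 to 1): 51/2.
Outer (θ): 51π/2.

Therefore the triple integral equals 51π/2.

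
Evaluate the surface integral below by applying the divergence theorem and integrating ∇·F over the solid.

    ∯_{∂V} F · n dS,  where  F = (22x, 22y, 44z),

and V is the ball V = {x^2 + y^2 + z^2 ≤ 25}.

By the divergence theorem,

    ∯_{∂V} F · n dS = ∭_V (∇ · F) dV.

Compute the divergence:
    ∇ · F = ∂F_x/∂x + ∂F_y/∂y + ∂F_z/∂z = 22 + 22 + 44 = 88.

In spherical coordinates, x = ρ sin(φ) cos(θ), y = ρ sin(φ) sin(θ), z = ρ cos(φ), dV = ρ^2 sin(φ) dρ dφ dθ, with 0 ≤ ρ ≤ 5, 0 ≤ φ ≤ π, 0 ≤ θ ≤ 2π.

The integrand, after substitution and multiplying by the volume element, becomes (88) · ρ^2 sin(φ), so

    ∭_V (∇·F) dV = ∫_0^{2π} ∫_0^{π} ∫_0^{5} (88) · ρ^2 sin(φ) dρ dφ dθ.

Inner (ρ from 0 to 5): 11000sin(φ)/3.
Middle (φ from 0 to π): 22000/3.
Outer (θ from 0 to 2π): 44000π/3.

Therefore ∯_{∂V} F · n dS = 44000π/3.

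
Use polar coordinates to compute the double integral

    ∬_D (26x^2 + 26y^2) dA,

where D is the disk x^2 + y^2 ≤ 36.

The region D is 0 ≤ r ≤ 6, 0 ≤ θ ≤ 2π in polar coordinates, where x = r cos(θ), y = r sin(θ), and dA = r dr dθ.

Under the substitution, the integrand becomes 26r^2, so

    ∬_D (26x^2 + 26y^2) dA = ∫_{0}^{2π} ∫_{0}^{6} (26r^2) · r dr dθ.

Inner integral (in r): ∫_{0}^{6} (26r^2) · r dr = 8424.

Outer integral (in θ): ∫_{0}^{2π} (8424) dθ = 16848π.

Therefore ∬_D (26x^2 + 26y^2) dA = 16848π.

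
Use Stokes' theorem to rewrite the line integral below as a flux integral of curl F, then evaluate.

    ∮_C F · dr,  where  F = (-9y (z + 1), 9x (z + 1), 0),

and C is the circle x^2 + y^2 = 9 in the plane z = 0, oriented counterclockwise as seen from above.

Let S be the flat disk x^2 + y^2 ≤ 9 in the plane z = 0, with upward unit normal n̂ = ẑ. By Stokes' theorem,

    ∮_C F · dr = ∬_S (∇ × F) · n̂ dS = ∬_D (curl F)_z dA,

where D is the disk x^2 + y^2 ≤ 9.

Compute the curl of F = (-9y (z + 1), 9x (z + 1), 0):
    (∇ × F)_x = ∂F_z/∂y - ∂F_y/∂z = -9x,
    (∇ × F)_y = ∂F_x/∂z - ∂F_z/∂x = -9y,
    (∇ × F)_z = ∂F_y/∂x - ∂F_x/∂y = 18z + 18.

On z = 0, (curl F)_z = 18.

Convert to polar (x = r cos θ, y = r sin θ, dA = r dr dθ); the integrand becomes 18, so

    ∬_D (curl F)_z dA = ∫_0^{2π} ∫_0^{3} (18) · r dr dθ.

Inner (r from 0 to 3): 81.
Outer (θ from 0 to 2π): 162π.

Therefore ∮_C F · dr = 162π.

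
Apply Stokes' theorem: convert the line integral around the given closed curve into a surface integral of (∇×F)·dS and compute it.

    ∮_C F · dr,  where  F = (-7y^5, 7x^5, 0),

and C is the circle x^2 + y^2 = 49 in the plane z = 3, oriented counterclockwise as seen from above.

Let S be the flat disk x^2 + y^2 ≤ 49 in the plane z = 3, with upward unit normal n̂ = ẑ. By Stokes' theorem,

    ∮_C F · dr = ∬_S (∇ × F) · n̂ dS = ∬_D (curl F)_z dA,

where D is the disk x^2 + y^2 ≤ 49.

Compute the curl of F = (-7y^5, 7x^5, 0):
    (∇ × F)_x = ∂F_z/∂y - ∂F_y/∂z = 0,
    (∇ × F)_y = ∂F_x/∂z - ∂F_z/∂x = 0,
    (∇ × F)_z = ∂F_y/∂x - ∂F_x/∂y = 35x^4 + 35y^4.

On z = 3, (curl F)_z = 35x^4 + 35y^4.

Convert to polar (x = r cos θ, y = r sin θ, dA = r dr dθ); the integrand becomes 35r^4(sin(θ)^4 + cos(θ)^4), so

    ∬_D (curl F)_z dA = ∫_0^{2π} ∫_0^{7} (35r^4(sin(θ)^4 + cos(θ)^4)) · r dr dθ.

Inner (r from 0 to 7): 4117715sin(θ)^4/6 + 4117715cos(θ)^4/6.
Outer (θ from 0 to 2π): 4117715π/4.

Therefore ∮_C F · dr = 4117715π/4.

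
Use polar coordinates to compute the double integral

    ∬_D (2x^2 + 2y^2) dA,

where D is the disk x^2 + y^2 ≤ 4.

The region D is 0 ≤ r ≤ 2, 0 ≤ θ ≤ 2π in polar coordinates, where x = r cos(θ), y = r sin(θ), and dA = r dr dθ.

Under the substitution, the integrand becomes 2r^2, so

    ∬_D (2x^2 + 2y^2) dA = ∫_{0}^{2π} ∫_{0}^{2} (2r^2) · r dr dθ.

Inner integral (in r): ∫_{0}^{2} (2r^2) · r dr = 8.

Outer integral (in θ): ∫_{0}^{2π} (8) dθ = 16π.

Therefore ∬_D (2x^2 + 2y^2) dA = 16π.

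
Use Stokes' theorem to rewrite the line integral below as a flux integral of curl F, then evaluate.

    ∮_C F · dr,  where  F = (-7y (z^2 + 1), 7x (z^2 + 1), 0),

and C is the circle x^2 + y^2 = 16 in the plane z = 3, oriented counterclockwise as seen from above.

Let S be the flat disk x^2 + y^2 ≤ 16 in the plane z = 3, with upward unit normal n̂ = ẑ. By Stokes' theorem,

    ∮_C F · dr = ∬_S (∇ × F) · n̂ dS = ∬_D (curl F)_z dA,

where D is the disk x^2 + y^2 ≤ 16.

Compute the curl of F = (-7y (z^2 + 1), 7x (z^2 + 1), 0):
    (∇ × F)_x = ∂F_z/∂y - ∂F_y/∂z = -14x z,
    (∇ × F)_y = ∂F_x/∂z - ∂F_z/∂x = -14y z,
    (∇ × F)_z = ∂F_y/∂x - ∂F_x/∂y = 14z^2 + 14.

On z = 3, (curl F)_z = 140.

Convert to polar (x = r cos θ, y = r sin θ, dA = r dr dθ); the integrand becomes 140, so

    ∬_D (curl F)_z dA = ∫_0^{2π} ∫_0^{4} (140) · r dr dθ.

Inner (r from 0 to 4): 1120.
Outer (θ from 0 to 2π): 2240π.

Therefore ∮_C F · dr = 2240π.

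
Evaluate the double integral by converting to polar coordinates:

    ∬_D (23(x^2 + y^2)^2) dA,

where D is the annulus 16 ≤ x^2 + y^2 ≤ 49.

The region D is 4 ≤ r ≤ 7, 0 ≤ θ ≤ 2π in polar coordinates, where x = r cos(θ), y = r sin(θ), and dA = r dr dθ.

Under the substitution, the integrand becomes 23r^4, so

    ∬_D (23(x^2 + y^2)^2) dA = ∫_{0}^{2π} ∫_{4}^{7} (23r^4) · r dr dθ.

Inner integral (in r): ∫_{4}^{7} (23r^4) · r dr = 870573/2.

Outer integral (in θ): ∫_{0}^{2π} (870573/2) dθ = 870573π.

Therefore ∬_D (23(x^2 + y^2)^2) dA = 870573π.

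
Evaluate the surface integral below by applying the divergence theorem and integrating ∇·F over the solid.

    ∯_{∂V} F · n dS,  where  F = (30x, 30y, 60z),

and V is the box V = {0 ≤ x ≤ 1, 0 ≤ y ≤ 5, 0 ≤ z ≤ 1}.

By the divergence theorem,

    ∯_{∂V} F · n dS = ∭_V (∇ · F) dV.

Compute the divergence:
    ∇ · F = ∂F_x/∂x + ∂F_y/∂y + ∂F_z/∂z = 30 + 30 + 60 = 120.

V is a rectangular box, so dV = dx dy dz with 0 ≤ x ≤ 1, 0 ≤ y ≤ 5, 0 ≤ z ≤ 1.

Integrate (120) over V as an iterated integral:

    ∭_V (∇·F) dV = ∫_0^{1} ∫_0^{5} ∫_0^{1} (120) dz dy dx.

Inner (z from 0 to 1): 120.
Middle (y from 0 to 5): 600.
Outer (x from 0 to 1): 600.

Therefore ∯_{∂V} F · n dS = 600.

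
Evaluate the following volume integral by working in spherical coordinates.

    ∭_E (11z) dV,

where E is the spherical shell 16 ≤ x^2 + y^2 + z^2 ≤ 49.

In spherical coordinates, x = ρ sin(φ) cos(θ), y = ρ sin(φ) sin(θ), z = ρ cos(φ), and dV = ρ^2 sin(φ) dρ dφ dθ.

The integrand becomes 11ρ cos(φ), so

    ∭_E (11z) dV = ∫_{0}^{2π} ∫_{0}^{π} ∫_{4}^{7} (11ρ cos(φ)) · ρ^2 sin(φ) dρ dφ dθ.

Inner (ρ): 23595sin(2φ)/8.
Middle (φ): 0.
Outer (θ): 0.

Therefore the triple integral equals 0.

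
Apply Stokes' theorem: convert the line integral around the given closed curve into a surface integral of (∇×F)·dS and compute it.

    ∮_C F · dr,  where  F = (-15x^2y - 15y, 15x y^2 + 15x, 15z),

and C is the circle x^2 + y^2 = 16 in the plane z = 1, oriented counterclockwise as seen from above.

Let S be the flat disk x^2 + y^2 ≤ 16 in the plane z = 1, with upward unit normal n̂ = ẑ. By Stokes' theorem,

    ∮_C F · dr = ∬_S (∇ × F) · n̂ dS = ∬_D (curl F)_z dA,

where D is the disk x^2 + y^2 ≤ 16.

Compute the curl of F = (-15x^2y - 15y, 15x y^2 + 15x, 15z):
    (∇ × F)_x = ∂F_z/∂y - ∂F_y/∂z = 0,
    (∇ × F)_y = ∂F_x/∂z - ∂F_z/∂x = 0,
    (∇ × F)_z = ∂F_y/∂x - ∂F_x/∂y = 15x^2 + 15y^2 + 30.

On z = 1, (curl F)_z = 15x^2 + 15y^2 + 30.

Convert to polar (x = r cos θ, y = r sin θ, dA = r dr dθ); the integrand becomes 15r^2 + 30, so

    ∬_D (curl F)_z dA = ∫_0^{2π} ∫_0^{4} (15r^2 + 30) · r dr dθ.

Inner (r from 0 to 4): 1200.
Outer (θ from 0 to 2π): 2400π.

Therefore ∮_C F · dr = 2400π.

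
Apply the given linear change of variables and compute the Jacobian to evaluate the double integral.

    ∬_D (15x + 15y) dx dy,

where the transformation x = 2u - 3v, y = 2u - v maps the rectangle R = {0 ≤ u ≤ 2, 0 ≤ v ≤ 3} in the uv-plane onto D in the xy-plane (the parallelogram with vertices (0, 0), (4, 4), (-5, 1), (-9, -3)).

Compute the Jacobian determinant of (x, y) with respect to (u, v):

    ∂(x,y)/∂(u,v) = | 2  -3 | = (2)(-1) - (-3)(2) = 4.
                   | 2  -1 |

Its absolute value is |J| = 4 (the area scaling factor).

Substituting x = 2u - 3v, y = 2u - v into the integrand,

    15x + 15y → 60u - 60v,

so the integral becomes

    ∬_R (60u - 60v) · |J| du dv = ∫_0^2 ∫_0^3 (240u - 240v) dv du.

Inner (v): 720u - 1080.
Outer (u): -720.

Therefore ∬_D (15x + 15y) dx dy = -720.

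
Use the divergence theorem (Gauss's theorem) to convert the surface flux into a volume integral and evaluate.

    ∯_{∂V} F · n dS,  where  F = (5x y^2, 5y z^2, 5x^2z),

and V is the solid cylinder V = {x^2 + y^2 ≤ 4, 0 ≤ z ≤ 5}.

By the divergence theorem,

    ∯_{∂V} F · n dS = ∭_V (∇ · F) dV.

Compute the divergence:
    ∇ · F = ∂F_x/∂x + ∂F_y/∂y + ∂F_z/∂z = 5y^2 + 5z^2 + 5x^2 = 5x^2 + 5y^2 + 5z^2.

In cylindrical coordinates, x = r cos(θ), y = r sin(θ), z = z, dV = r dr dθ dz, with 0 ≤ r ≤ 2, 0 ≤ θ ≤ 2π, 0 ≤ z ≤ 5.

The integrand, after substitution and multiplying by the volume element, becomes (5r^2 + 5z^2) · r, so

    ∭_V (∇·F) dV = ∫_0^{2π} ∫_0^{2} ∫_0^{5} (5r^2 + 5z^2) · r dz dr dθ.

Inner (z from 0 to 5): 25r (r^2 + 25/3).
Middle (r from 0 to 2): 1550/3.
Outer (θ from 0 to 2π): 3100π/3.

Therefore ∯_{∂V} F · n dS = 3100π/3.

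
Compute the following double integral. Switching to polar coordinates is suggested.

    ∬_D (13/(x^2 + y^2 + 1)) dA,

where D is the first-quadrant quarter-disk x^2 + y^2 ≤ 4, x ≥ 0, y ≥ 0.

The region D is 0 ≤ r ≤ 2, 0 ≤ θ ≤ π/2 in polar coordinates, where x = r cos(θ), y = r sin(θ), and dA = r dr dθ.

Under the substitution, the integrand becomes 13/(r^2 + 1), so

    ∬_D (13/(x^2 + y^2 + 1)) dA = ∫_{0}^{π/2} ∫_{0}^{2} (13/(r^2 + 1)) · r dr dθ.

Inner integral (in r): ∫_{0}^{2} (13/(r^2 + 1)) · r dr = 13log(5)/2.

Outer integral (in θ): ∫_{0}^{π/2} (13log(5)/2) dθ = 13π log(5)/4.

Therefore ∬_D (13/(x^2 + y^2 + 1)) dA = 13π log(5)/4.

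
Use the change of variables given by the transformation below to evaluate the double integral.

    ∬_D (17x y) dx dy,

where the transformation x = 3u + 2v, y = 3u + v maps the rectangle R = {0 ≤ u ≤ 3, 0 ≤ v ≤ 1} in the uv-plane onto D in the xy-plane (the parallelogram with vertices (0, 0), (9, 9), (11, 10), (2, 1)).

Compute the Jacobian determinant of (x, y) with respect to (u, v):

    ∂(x,y)/∂(u,v) = | 3  2 | = (3)(1) - (2)(3) = -3.
                   | 3  1 |

Its absolute value is |J| = 3 (the area scaling factor).

Substituting x = 3u + 2v, y = 3u + v into the integrand,

    17x y → 153u^2 + 153u v + 34v^2,

so the integral becomes

    ∬_R (153u^2 + 153u v + 34v^2) · |J| du dv = ∫_0^3 ∫_0^1 (459u^2 + 459u v + 102v^2) dv du.

Inner (v): 459u^2 + 459u/2 + 34.
Outer (u): 21063/4.

Therefore ∬_D (17x y) dx dy = 21063/4.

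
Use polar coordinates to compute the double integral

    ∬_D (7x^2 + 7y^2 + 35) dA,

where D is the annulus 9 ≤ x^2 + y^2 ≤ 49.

The region D is 3 ≤ r ≤ 7, 0 ≤ θ ≤ 2π in polar coordinates, where x = r cos(θ), y = r sin(θ), and dA = r dr dθ.

Under the substitution, the integrand becomes 7r^2 + 35, so

    ∬_D (7x^2 + 7y^2 + 35) dA = ∫_{0}^{2π} ∫_{3}^{7} (7r^2 + 35) · r dr dθ.

Inner integral (in r): ∫_{3}^{7} (7r^2 + 35) · r dr = 4760.

Outer integral (in θ): ∫_{0}^{2π} (4760) dθ = 9520π.

Therefore ∬_D (7x^2 + 7y^2 + 35) dA = 9520π.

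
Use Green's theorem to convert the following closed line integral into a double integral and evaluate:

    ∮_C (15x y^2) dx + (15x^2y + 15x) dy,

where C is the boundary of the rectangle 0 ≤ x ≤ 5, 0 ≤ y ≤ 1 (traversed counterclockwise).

Green's theorem converts the closed line integral into a double integral over the enclosed region D:

    ∮_C P dx + Q dy = ∬_D (∂Q/∂x - ∂P/∂y) dA.

Here P = 15x y^2, Q = 15x^2y + 15x, so

    ∂Q/∂x = 30x y + 15,    ∂P/∂y = 30x y,
    ∂Q/∂x - ∂P/∂y = 15.

D is the region 0 ≤ x ≤ 5, 0 ≤ y ≤ 1. Evaluating the double integral:

    ∬_D (15) dA = ∫_0^{5} ∫_0^{1} (15) dy dx.

Inner (y from 0 to 1): 15.
Outer (x from 0 to 5): 75.

Therefore ∮_C P dx + Q dy = 75.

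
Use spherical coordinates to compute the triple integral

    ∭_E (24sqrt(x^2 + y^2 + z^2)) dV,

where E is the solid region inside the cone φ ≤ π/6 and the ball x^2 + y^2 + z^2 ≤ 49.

In spherical coordinates, x = ρ sin(φ) cos(θ), y = ρ sin(φ) sin(θ), z = ρ cos(φ), and dV = ρ^2 sin(φ) dρ dφ dθ.

The integrand becomes 24ρ, so

    ∭_E (24sqrt(x^2 + y^2 + z^2)) dV = ∫_{0}^{2π} ∫_{0}^{π/6} ∫_{0}^{7} (24ρ) · ρ^2 sin(φ) dρ dφ dθ.

Inner (ρ): 14406sin(φ).
Middle (φ): 14406 - 7203sqrt(3).
Outer (θ): 14406π (2 - sqrt(3)).

Therefore the triple integral equals 14406π (2 - sqrt(3)).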